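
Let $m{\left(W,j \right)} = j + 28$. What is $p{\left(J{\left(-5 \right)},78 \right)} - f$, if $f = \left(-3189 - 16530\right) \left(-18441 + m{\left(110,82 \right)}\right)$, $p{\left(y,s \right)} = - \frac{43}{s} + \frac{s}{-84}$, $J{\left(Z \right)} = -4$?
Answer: $- \frac{98681034401}{273} \approx -3.6147 \cdot 10^{8}$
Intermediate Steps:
$m{\left(W,j \right)} = 28 + j$
$p{\left(y,s \right)} = - \frac{43}{s} - \frac{s}{84}$ ($p{\left(y,s \right)} = - \frac{43}{s} + s \left(- \frac{1}{84}\right) = - \frac{43}{s} - \frac{s}{84}$)
$f = 361468989$ ($f = \left(-3189 - 16530\right) \left(-18441 + \left(28 + 82\right)\right) = - 19719 \left(-18441 + 110\right) = \left(-19719\right) \left(-18331\right) = 361468989$)
$p{\left(J{\left(-5 \right)},78 \right)} - f = \left(- \frac{43}{78} - \frac{13}{14}\right) - 361468989 = - \frac{404}{273} - 361468989 = - \frac{98681034401}{273}$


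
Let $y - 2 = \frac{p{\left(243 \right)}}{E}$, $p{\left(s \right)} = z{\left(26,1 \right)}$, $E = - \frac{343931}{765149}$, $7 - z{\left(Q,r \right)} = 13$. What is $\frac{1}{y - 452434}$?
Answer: $- \frac{49133}{22228685614} \approx -2.2103 \cdot 10^{-6}$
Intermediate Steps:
$z{\left(Q,r \right)} = -6$ ($z{\left(Q,r \right)} = 7 - 13 = -6$)
$E = - \frac{49133}{109307}$ ($E = \left(-343931\right) \frac{1}{765149} = - \frac{49133}{109307} \approx -0.4495$)
$p{\left(s \right)} = -6$
$y = \frac{754108}{49133}$ ($y = 2 - \frac{6}{- \frac{49133}{109307}} = 2 - - \frac{655842}{49133} = 2 + \frac{655842}{49133} = \frac{754108}{49133} \approx 15.348$)
$\frac{1}{y - 452434} = \frac{1}{\frac{754108}{49133} - 452434} = \frac{1}{- \frac{22228685614}{49133}} = - \frac{49133}{22228685614}$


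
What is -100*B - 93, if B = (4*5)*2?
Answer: -4093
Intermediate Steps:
B = 40 (B = 20*2 = 40)
-100*B - 93 = -100*40 - 93 = -4000 - 93 = -4093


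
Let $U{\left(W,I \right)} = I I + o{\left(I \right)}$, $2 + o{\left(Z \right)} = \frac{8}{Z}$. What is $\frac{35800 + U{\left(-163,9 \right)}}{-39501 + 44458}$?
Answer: $\frac{322919}{44613} \approx 7.2382$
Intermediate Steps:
$o{\left(Z \right)} = -2 + \frac{8}{Z}$
$U{\left(W,I \right)} = -2 + I^{2} + \frac{8}{I}$ ($U{\left(W,I \right)} = I I - \left(2 - \frac{8}{I}\right) = I^{2} - \left(2 - \frac{8}{I}\right) = -2 + I^{2} + \frac{8}{I}$)
$\frac{35800 + U{\left(-163,9 \right)}}{-39501 + 44458} = \frac{35800 + \left(-2 + 9^{2} + \frac{8}{9}\right)}{-39501 + 44458} = \frac{35800 + \left(-2 + 81 + 8 \cdot \frac{1}{9}\right)}{4957} = \left(35800 + \left(-2 + 81 + \frac{8}{9}\right)\right) \frac{1}{4957} = \left(35800 + \frac{719}{9}\right) \frac{1}{4957} = \frac{322919}{9} \cdot \frac{1}{4957} = \frac{322919}{44613}$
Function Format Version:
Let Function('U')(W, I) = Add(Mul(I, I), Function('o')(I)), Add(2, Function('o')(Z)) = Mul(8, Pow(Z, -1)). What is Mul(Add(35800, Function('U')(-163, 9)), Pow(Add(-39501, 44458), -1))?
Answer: Rational(322919, 44613) ≈ 7.2382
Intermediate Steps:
Function('o')(Z) = Add(-2, Mul(8, Pow(Z, -1)))
Function('U')(W, I) = Add(-2, Pow(I, 2), Mul(8, Pow(I, -1))) (Function('U')(W, I) = Add(Mul(I, I), Add(-2, Mul(8, Pow(I, -1)))) = Add(Pow(I, 2), Add(-2, Mul(8, Pow(I, -1)))) = Add(-2, Pow(I, 2), Mul(8, Pow(I, -1))))
Mul(Add(35800, Function('U')(-163, 9)), Pow(Add(-39501, 44458), -1)) = Mul(Add(35800, Add(-2, Pow(9, 2), Mul(8, Pow(9, -1)))), Pow(Add(-39501, 44458), -1)) = Mul(Add(35800, Add(-2, 81, Mul(8, Rational(1, 9)))), Pow(4957, -1)) = Mul(Add(35800, Add(-2, 81, Rational(8, 9))), Rational(1, 4957)) = Mul(Add(35800, Rational(719, 9)), Rational(1, 4957)) = Mul(Rational(322919, 9), Rational(1, 4957)) = Rational(322919, 44613)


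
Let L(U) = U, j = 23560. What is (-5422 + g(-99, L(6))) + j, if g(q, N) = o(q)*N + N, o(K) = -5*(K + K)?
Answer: 24084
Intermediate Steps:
o(K) = -10*K
g(q, N) = N - 10*N*q (g(q, N) = (-10*q)*N + N = -10*N*q + N = N - 10*N*q)
(-5422 + g(-99, L(6))) + j = (-5422 + 6*(1 - 10*(-99))) + 23560 = (-5422 + 6*(1 + 990)) + 23560 = (-5422 + 6*991) + 23560 = (-5422 + 5946) + 23560 = 524 + 23560 = 24084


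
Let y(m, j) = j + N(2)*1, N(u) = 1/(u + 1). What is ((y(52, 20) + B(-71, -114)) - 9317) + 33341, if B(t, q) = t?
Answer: 71920/3 ≈ 23973.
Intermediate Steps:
N(u) = 1/(1 + u)
y(m, j) = ⅓ + j (y(m, j) = j + 1/(1 + 2) = j + 1/3 = j + (⅓)*1 = j + ⅓ = ⅓ + j)
((y(52, 20) + B(-71, -114)) - 9317) + 33341 = (((⅓ + 20) - 71) - 9317) + 33341 = ((61/3 - 71) - 9317) + 33341 = (-152/3 - 9317) + 33341 = -28103/3 + 33341 = 71920/3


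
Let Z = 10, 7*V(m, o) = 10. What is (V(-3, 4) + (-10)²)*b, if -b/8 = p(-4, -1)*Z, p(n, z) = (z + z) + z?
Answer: 170400/7 ≈ 24343.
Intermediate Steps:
V(m, o) = 10/7 (V(m, o) = (⅐)*10 = 10/7)
p(n, z) = 3*z (p(n, z) = 2*z + z = 3*z)
b = 240 (b = -8*3*(-1)*10 = -(-24)*10 = -8*(-30) = 240)
(V(-3, 4) + (-10)²)*b = (10/7 + (-10)²)*240 = (10/7 + 100)*240 = (710/7)*240 = 170400/7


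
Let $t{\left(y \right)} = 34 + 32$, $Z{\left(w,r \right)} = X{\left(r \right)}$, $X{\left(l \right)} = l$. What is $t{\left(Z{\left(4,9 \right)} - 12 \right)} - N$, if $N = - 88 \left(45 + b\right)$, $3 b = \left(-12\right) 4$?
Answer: $2618$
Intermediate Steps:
$b = -16$ ($b = \frac{\left(-12\right) 4}{3} = \frac{1}{3} \left(-48\right) = -16$)
$Z{\left(w,r \right)} = r$
$t{\left(y \right)} = 66$
$N = -2552$ ($N = - 88 \left(45 - 16\right) = \left(-88\right) 29 = -2552$)
$t{\left(Z{\left(4,9 \right)} - 12 \right)} - N = 66 - -2552 = 66 + 2552 = 2618$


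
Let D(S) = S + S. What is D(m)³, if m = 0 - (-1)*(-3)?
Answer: -216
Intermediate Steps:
m = -3 (m = 0 - 1*3 = 0 - 3 = -3)
D(S) = 2*S
D(m)³ = (2*(-3))³ = (-6)³ = -216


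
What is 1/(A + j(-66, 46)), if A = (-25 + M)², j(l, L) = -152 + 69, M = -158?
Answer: 1/33406 ≈ 2.9935e-5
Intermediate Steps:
j(l, L) = -83
A = 33489 (A = (-25 - 158)² = (-183)² = 33489)
1/(A + j(-66, 46)) = 1/(33489 - 83) = 1/33406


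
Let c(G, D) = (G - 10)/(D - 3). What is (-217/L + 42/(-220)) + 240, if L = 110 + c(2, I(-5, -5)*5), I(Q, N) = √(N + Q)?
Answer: 10266186037/43164605 + 2170*I*√10/784811 ≈ 237.84 + 0.0087437*I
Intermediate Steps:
c(G, D) = (-10 + G)/(-3 + D)
L = 110 - 8/(-3 + 5*I*√10) (L = 110 + (-10 + 2)/(-3 + √(-5 - 5)*5) = 110 - 8/(-3 + √(-10)*5) = 110 - 8/(-3 + (I*√10)*5) = 110 - 8/(-3 + 5*I*√10) ≈ 110.09 + 0.48838*I)
(-217/L + 42/(-220)) + 240 = (-217/(28514/259 + 40*I*√10/259) + 42/(-220)) + 240 = (-217/(28514/259 + 40*I*√10/259) + 42*(-1/220)) + 240 = (-217/(28514/259 + 40*I*√10/259) - 21/110) + 240 = (-21/110 - 217/(28514/259 + 40*I*√10/259)) + 240 = 26379/110 - 217/(28514/259 + 40*I*√10/259)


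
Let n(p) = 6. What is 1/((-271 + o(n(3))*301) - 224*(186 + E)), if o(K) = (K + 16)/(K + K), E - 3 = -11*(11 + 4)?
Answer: -6/30571 ≈ -0.00019626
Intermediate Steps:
E = -162 (E = 3 - 11*(11 + 4) = 3 - 11*15 = 3 - 165 = -162)
o(K) = (16 + K)/(2*K) (o(K) = (16 + K)/((2*K)) = (16 + K)*(1/(2*K)) = (16 + K)/(2*K))
1/((-271 + o(n(3))*301) - 224*(186 + E)) = 1/((-271 + ((1/2)*(16 + 6)/6)*301) - 224*(186 - 162)) = 1/((-271 + ((1/2)*(1/6)*22)*301) - 224*24) = 1/((-271 + (11/6)*301) - 5376) = 1/((-271 + 3311/6) - 5376) = 1/(1685/6 - 5376) = 1/(-30571/6) = -6/30571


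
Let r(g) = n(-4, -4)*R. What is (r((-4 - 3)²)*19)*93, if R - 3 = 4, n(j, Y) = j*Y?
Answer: 197904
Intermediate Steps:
n(j, Y) = Y*j
R = 7 (R = 3 + 4 = 7)
r(g) = 112 (r(g) = -4*(-4)*7 = 16*7 = 112)
(r((-4 - 3)²)*19)*93 = (112*19)*93 = 2128*93 = 197904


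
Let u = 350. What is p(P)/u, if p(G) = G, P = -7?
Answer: -1/50 ≈ -0.020000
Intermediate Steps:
p(P)/u = -7/350 = -7*1/350 = -1/50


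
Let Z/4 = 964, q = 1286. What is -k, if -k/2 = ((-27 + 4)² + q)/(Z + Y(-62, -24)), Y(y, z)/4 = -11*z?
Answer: 1815/2456 ≈ 0.73901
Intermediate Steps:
Z = 3856 (Z = 4*964 = 3856)
Y(y, z) = -44*z (Y(y, z) = 4*(-11*z) = -44*z)
k = -1815/2456 (k = -2*((-27 + 4)² + 1286)/(3856 - 44*(-24)) = -2*((-23)² + 1286)/(3856 + 1056) = -2*(529 + 1286)/4912 = -3630/4912 = -2*1815/4912 = -1815/2456 ≈ -0.73901)
-k = -1*(-1815/2456) = 1815/2456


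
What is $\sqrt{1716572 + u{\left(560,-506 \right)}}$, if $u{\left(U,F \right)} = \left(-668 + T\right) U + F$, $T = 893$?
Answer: $3 \sqrt{204674} \approx 1357.2$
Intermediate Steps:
$u{\left(U,F \right)} = F + 225 U$ ($u{\left(U,F \right)} = \left(-668 + 893\right) U + F = 225 U + F = F + 225 U$)
$\sqrt{1716572 + u{\left(560,-506 \right)}} = \sqrt{1716572 + \left(-506 + 225 \cdot 560\right)} = \sqrt{1716572 + \left(-506 + 126000\right)} = \sqrt{1716572 + 125494} = \sqrt{1842066} = 3 \sqrt{204674}$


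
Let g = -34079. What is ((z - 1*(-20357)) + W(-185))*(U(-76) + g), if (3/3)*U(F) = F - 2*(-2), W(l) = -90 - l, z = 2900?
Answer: -797494152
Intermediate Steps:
U(F) = 4 + F (U(F) = F - 2*(-2) = F + 4 = 4 + F)
((z - 1*(-20357)) + W(-185))*(U(-76) + g) = ((2900 - 1*(-20357)) + (-90 - 1*(-185)))*((4 - 76) - 34079) = ((2900 + 20357) + (-90 + 185))*(-72 - 34079) = (23257 + 95)*(-34151) = 23352*(-34151) = -797494152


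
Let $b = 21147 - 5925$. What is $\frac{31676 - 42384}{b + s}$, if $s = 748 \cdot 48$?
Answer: $- \frac{5354}{25563} \approx -0.20944$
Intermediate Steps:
$b = 15222$
$s = 35904$
$\frac{31676 - 42384}{b + s} = \frac{31676 - 42384}{15222 + 35904} = - \frac{10708}{51126} = \left(-10708\right) \frac{1}{51126} = - \frac{5354}{25563}$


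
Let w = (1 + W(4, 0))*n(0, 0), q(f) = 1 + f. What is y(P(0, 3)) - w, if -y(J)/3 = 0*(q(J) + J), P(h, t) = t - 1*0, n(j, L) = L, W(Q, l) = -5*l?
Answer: 0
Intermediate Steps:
P(h, t) = t (P(h, t) = t + 0 = t)
y(J) = 0 (y(J) = -0*((1 + J) + J) = -0*(1 + 2*J) = -3*0 = 0)
w = 0 (w = (1 - 5*0)*0 = (1 + 0)*0 = 1*0 = 0)
y(P(0, 3)) - w = 0 - 1*0 = 0 + 0 = 0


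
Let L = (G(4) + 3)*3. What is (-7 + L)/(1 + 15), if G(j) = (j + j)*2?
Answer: 25/8 ≈ 3.1250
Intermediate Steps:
G(j) = 4*j (G(j) = (2*j)*2 = 4*j)
L = 57 (L = (4*4 + 3)*3 = (16 + 3)*3 = 19*3 = 57)
(-7 + L)/(1 + 15) = (-7 + 57)/(1 + 15) = 50/16 = 50*(1/16) = 25/8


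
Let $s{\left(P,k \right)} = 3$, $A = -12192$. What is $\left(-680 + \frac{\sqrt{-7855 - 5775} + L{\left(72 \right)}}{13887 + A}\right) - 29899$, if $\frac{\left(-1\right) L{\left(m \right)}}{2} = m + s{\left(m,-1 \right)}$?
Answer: $- \frac{3455437}{113} + \frac{i \sqrt{13630}}{1695} \approx -30579.0 + 0.068878 i$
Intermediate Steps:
$L{\left(m \right)} = -6 - 2 m$ ($L{\left(m \right)} = - 2 \left(m + 3\right) = - 2 \left(3 + m\right) = -6 - 2 m$)
$\left(-680 + \frac{\sqrt{-7855 - 5775} + L{\left(72 \right)}}{13887 + A}\right) - 29899 = \left(-680 + \frac{\sqrt{-7855 - 5775} - 150}{13887 - 12192}\right) - 29899 = \left(-680 + \frac{\sqrt{-13630} - 150}{1695}\right) - 29899 = \left(-680 + \left(i \sqrt{13630} - 150\right) \frac{1}{1695}\right) - 29899 = \left(-680 + \left(-150 + i \sqrt{13630}\right) \frac{1}{1695}\right) - 29899 = \left(-680 - \left(\frac{10}{113} - \frac{i \sqrt{13630}}{1695}\right)\right) - 29899 = \left(- \frac{76850}{113} + \frac{i \sqrt{13630}}{1695}\right) - 29899 = - \frac{3455437}{113} + \frac{i \sqrt{13630}}{1695}$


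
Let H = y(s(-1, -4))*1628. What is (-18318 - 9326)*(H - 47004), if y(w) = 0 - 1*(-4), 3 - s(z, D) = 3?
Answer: 1119360848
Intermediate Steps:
s(z, D) = 0 (s(z, D) = 3 - 1*3 = 3 - 3 = 0)
y(w) = 4 (y(w) = 0 + 4 = 4)
H = 6512 (H = 4*1628 = 6512)
(-18318 - 9326)*(H - 47004) = (-18318 - 9326)*(6512 - 47004) = -27644*(-40492) = 1119360848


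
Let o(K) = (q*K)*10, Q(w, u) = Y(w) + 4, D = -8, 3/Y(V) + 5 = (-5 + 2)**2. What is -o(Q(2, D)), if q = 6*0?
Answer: 0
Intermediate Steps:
q = 0
Y(V) = 3/4 (Y(V) = 3/(-5 + (-5 + 2)**2) = 3/(-5 + (-3)**2) = 3/(-5 + 9) = 3/4)
Q(w, u) = 19/4 (Q(w, u) = 3/4 + 4 = 19/4)
o(K) = 0 (o(K) = (0*K)*10 = 0*10 = 0)
-o(Q(2, D)) = -1*0 = 0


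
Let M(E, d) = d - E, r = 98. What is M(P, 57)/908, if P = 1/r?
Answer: 5585/88984 ≈ 0.062764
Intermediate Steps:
P = 1/98 ≈ 0.010204
M(P, 57)/908 = (57 - 1*1/98)/908 = (57 - 1/98)*(1/908) = (5585/98)*(1/908) = 5585/88984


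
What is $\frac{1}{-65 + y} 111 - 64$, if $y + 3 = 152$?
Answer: $- \frac{1755}{28} \approx -62.679$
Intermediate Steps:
$y = 149$ ($y = -3 + 152 = 149$)
$\frac{1}{-65 + y} 111 - 64 = \frac{1}{-65 + 149} \cdot 111 - 64 = \frac{1}{84} \cdot 111 - 64 = \frac{37}{28} - 64 = - \frac{1755}{28}$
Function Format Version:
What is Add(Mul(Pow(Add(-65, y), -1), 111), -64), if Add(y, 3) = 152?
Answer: Rational(-1755, 28) ≈ -62.679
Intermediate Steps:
y = 149 (y = Add(-3, 152) = 149)
Add(Mul(Pow(Add(-65, y), -1), 111), -64) = Add(Mul(Pow(Add(-65, 149), -1), 111), -64) = Add(Mul(Pow(84, -1), 111), -64) = Add(Mul(Rational(1, 84), 111), -64) = Add(Rational(37, 28), -64) = Rational(-1755, 28)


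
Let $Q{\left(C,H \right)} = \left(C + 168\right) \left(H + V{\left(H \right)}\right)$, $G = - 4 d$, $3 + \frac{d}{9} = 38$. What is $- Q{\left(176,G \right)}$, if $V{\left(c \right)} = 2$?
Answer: $432752$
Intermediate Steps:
$d = 315$ ($d = -27 + 9 \cdot 38 = -27 + 342 = 315$)
$G = -1260$ ($G = \left(-4\right) 315 = -1260$)
$Q{\left(C,H \right)} = \left(2 + H\right) \left(168 + C\right)$ ($Q{\left(C,H \right)} = \left(C + 168\right) \left(H + 2\right) = \left(168 + C\right) \left(2 + H\right) = \left(2 + H\right) \left(168 + C\right)$)
$- Q{\left(176,G \right)} = - (336 + 2 \cdot 176 + 168 \left(-1260\right) + 176 \left(-1260\right)) = - (336 + 352 - 211680 - 221760) = \left(-1\right) \left(-432752\right) = 432752$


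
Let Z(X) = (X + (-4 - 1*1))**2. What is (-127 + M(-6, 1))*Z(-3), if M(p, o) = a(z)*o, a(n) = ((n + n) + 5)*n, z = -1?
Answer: -8320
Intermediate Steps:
a(n) = n*(5 + 2*n) (a(n) = (2*n + 5)*n = (5 + 2*n)*n = n*(5 + 2*n))
Z(X) = (-5 + X)**2 (Z(X) = (X + (-4 - 1))**2 = (X - 5)**2 = (-5 + X)**2)
M(p, o) = -3*o (M(p, o) = (-(5 + 2*(-1)))*o = (-(5 - 2))*o = (-1*3)*o = -3*o)
(-127 + M(-6, 1))*Z(-3) = (-127 - 3*1)*(-5 - 3)**2 = (-127 - 3)*(-8)**2 = -130*64 = -8320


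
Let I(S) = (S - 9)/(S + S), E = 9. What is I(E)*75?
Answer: 0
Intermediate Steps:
I(S) = (-9 + S)/(2*S) (I(S) = (-9 + S)/((2*S)) = (-9 + S)*(1/(2*S)) = (-9 + S)/(2*S))
I(E)*75 = ((½)*(-9 + 9)/9)*75 = ((½)*(⅑)*0)*75 = 0*75 = 0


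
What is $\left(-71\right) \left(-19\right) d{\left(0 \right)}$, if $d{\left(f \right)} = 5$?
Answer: $6745$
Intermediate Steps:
$\left(-71\right) \left(-19\right) d{\left(0 \right)} = \left(-71\right) \left(-19\right) 5 = 1349 \cdot 5 = 6745$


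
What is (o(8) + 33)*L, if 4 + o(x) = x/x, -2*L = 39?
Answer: -585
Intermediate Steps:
L = -39/2 (L = -1/2*39 = -39/2 ≈ -19.500)
o(x) = -3 (o(x) = -4 + x/x = -4 + 1 = -3)
(o(8) + 33)*L = (-3 + 33)*(-39/2) = 30*(-39/2) = -585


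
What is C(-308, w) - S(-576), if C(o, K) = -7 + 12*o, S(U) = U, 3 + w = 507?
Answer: -3127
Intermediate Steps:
w = 504 (w = -3 + 507 = 504)
C(-308, w) - S(-576) = (-7 + 12*(-308)) - 1*(-576) = (-7 - 3696) + 576 = -3703 + 576 = -3127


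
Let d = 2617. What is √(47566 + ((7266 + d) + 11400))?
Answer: 11*√569 ≈ 262.39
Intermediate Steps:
√(47566 + ((7266 + d) + 11400)) = √(47566 + ((7266 + 2617) + 11400)) = √(47566 + (9883 + 11400)) = √(47566 + 21283) = √68849 = 11*√569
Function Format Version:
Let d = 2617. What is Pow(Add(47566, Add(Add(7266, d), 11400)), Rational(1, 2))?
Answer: Mul(11, Pow(569, Rational(1, 2))) ≈ 262.39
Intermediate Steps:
Pow(Add(47566, Add(Add(7266, d), 11400)), Rational(1, 2)) = Pow(Add(47566, Add(Add(7266, 2617), 11400)), Rational(1, 2)) = Pow(Add(47566, Add(9883, 11400)), Rational(1, 2)) = Pow(Add(47566, 21283), Rational(1, 2)) = Pow(68849, Rational(1, 2)) = Mul(11, Pow(569, Rational(1, 2)))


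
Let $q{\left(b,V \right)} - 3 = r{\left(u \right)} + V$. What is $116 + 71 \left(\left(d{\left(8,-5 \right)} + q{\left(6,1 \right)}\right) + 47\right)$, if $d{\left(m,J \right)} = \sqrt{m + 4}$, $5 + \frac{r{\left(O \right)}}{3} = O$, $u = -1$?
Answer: $2459 + 142 \sqrt{3} \approx 2705.0$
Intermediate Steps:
$r{\left(O \right)} = -15 + 3 O$
$d{\left(m,J \right)} = \sqrt{4 + m}$
$q{\left(b,V \right)} = -15 + V$ ($q{\left(b,V \right)} = 3 + \left(\left(-15 + 3 \left(-1\right)\right) + V\right) = 3 + \left(\left(-15 - 3\right) + V\right) = 3 + \left(-18 + V\right) = -15 + V$)
$116 + 71 \left(\left(d{\left(8,-5 \right)} + q{\left(6,1 \right)}\right) + 47\right) = 116 + 71 \left(\left(\sqrt{4 + 8} + \left(-15 + 1\right)\right) + 47\right) = 116 + 71 \left(\left(\sqrt{12} - 14\right) + 47\right) = 116 + 71 \left(\left(2 \sqrt{3} - 14\right) + 47\right) = 116 + 71 \left(\left(-14 + 2 \sqrt{3}\right) + 47\right) = 116 + 71 \left(33 + 2 \sqrt{3}\right) = 116 + \left(2343 + 142 \sqrt{3}\right) = 2459 + 142 \sqrt{3}$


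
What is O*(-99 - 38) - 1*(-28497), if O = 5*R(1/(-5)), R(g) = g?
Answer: 28634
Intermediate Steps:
O = -1 (O = 5/(-5) = 5*(-⅕) = -1)
O*(-99 - 38) - 1*(-28497) = -(-99 - 38) - 1*(-28497) = -1*(-137) + 28497 = 137 + 28497 = 28634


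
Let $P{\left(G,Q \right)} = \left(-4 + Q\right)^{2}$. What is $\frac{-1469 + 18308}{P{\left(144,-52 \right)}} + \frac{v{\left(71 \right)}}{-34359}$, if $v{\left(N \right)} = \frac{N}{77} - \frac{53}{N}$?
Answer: $\frac{150621225967}{28050870848} \approx 5.3696$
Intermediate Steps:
$v{\left(N \right)} = - \frac{53}{N} + \frac{N}{77}$ ($v{\left(N \right)} = N \frac{1}{77} - \frac{53}{N} = \frac{N}{77} - \frac{53}{N} = - \frac{53}{N} + \frac{N}{77}$)
$\frac{-1469 + 18308}{P{\left(144,-52 \right)}} + \frac{v{\left(71 \right)}}{-34359} = \frac{-1469 + 18308}{\left(-4 - 52\right)^{2}} + \frac{- \frac{53}{71} + \frac{1}{77} \cdot 71}{-34359} = \frac{16839}{\left(-56\right)^{2}} + \left(\left(-53\right) \frac{1}{71} + \frac{71}{77}\right) \left(- \frac{1}{34359}\right) = \frac{16839}{3136} + \left(- \frac{53}{71} + \frac{71}{77}\right) \left(- \frac{1}{34359}\right) = 16839 \cdot \frac{1}{3136} + \frac{960}{5467} \left(- \frac{1}{34359}\right) = \frac{16839}{3136} - \frac{320}{62613551} = \frac{150621225967}{28050870848}$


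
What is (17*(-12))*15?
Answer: -3060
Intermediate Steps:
(17*(-12))*15 = -204*15 = -3060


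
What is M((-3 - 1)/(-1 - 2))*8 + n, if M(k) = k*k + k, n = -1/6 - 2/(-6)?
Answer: 451/18 ≈ 25.056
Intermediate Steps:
n = 1/6 (n = -1*1/6 - 2*(-1/6) = -1/6 + 1/3 = 1/6 ≈ 0.16667)
M(k) = k + k**2 (M(k) = k**2 + k = k + k**2)
M((-3 - 1)/(-1 - 2))*8 + n = (((-3 - 1)/(-1 - 2))*(1 + (-3 - 1)/(-1 - 2)))*8 + 1/6 = ((-4/(-3))*(1 - 4/(-3)))*8 + 1/6 = ((-4*(-1/3))*(1 - 4*(-1/3)))*8 + 1/6 = (4*(1 + 4/3)/3)*8 + 1/6 = ((4/3)*(7/3))*8 + 1/6 = (28/9)*8 + 1/6 = 224/9 + 1/6 = 451/18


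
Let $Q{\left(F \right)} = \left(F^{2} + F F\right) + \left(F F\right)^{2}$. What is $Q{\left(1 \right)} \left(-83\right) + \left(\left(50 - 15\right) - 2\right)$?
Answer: $-216$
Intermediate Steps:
$Q{\left(F \right)} = F^{4} + 2 F^{2}$ ($Q{\left(F \right)} = \left(F^{2} + F^{2}\right) + \left(F^{2}\right)^{2} = 2 F^{2} + F^{4} = F^{4} + 2 F^{2}$)
$Q{\left(1 \right)} \left(-83\right) + \left(\left(50 - 15\right) - 2\right) = 1^{2} \left(2 + 1^{2}\right) \left(-83\right) + \left(\left(50 - 15\right) - 2\right) = 1 \left(2 + 1\right) \left(-83\right) + \left(35 - 2\right) = 1 \cdot 3 \left(-83\right) + 33 = 3 \left(-83\right) + 33 = -249 + 33 = -216$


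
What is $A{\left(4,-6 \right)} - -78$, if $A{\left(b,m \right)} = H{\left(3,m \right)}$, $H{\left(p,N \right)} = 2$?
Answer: $80$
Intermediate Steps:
$A{\left(b,m \right)} = 2$
$A{\left(4,-6 \right)} - -78 = 2 - -78 = 2 + 78 = 80$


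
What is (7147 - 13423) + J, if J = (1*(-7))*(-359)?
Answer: -3763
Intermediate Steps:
J = 2513 (J = -7*(-359) = 2513)
(7147 - 13423) + J = (7147 - 13423) + 2513 = -6276 + 2513 = -3763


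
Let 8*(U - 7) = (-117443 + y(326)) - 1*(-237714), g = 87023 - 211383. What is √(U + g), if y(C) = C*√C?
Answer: √(-1749106 + 652*√326)/4 ≈ 329.52*I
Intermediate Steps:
y(C) = C^(3/2)
g = -124360
U = 120327/8 + 163*√326/4 (U = 7 + ((-117443 + 326^(3/2)) - 1*(-237714))/8 = 7 + ((-117443 + 326*√326) + 237714)/8 = 7 + (120271 + 326*√326)/8 = 7 + (120271/8 + 163*√326/4) = 120327/8 + 163*√326/4 ≈ 15777.)
√(U + g) = √((120327/8 + 163*√326/4) - 124360) = √(-874553/8 + 163*√326/4)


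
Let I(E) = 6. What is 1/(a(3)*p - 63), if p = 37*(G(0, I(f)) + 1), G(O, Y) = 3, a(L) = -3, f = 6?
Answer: -1/507 ≈ -0.0019724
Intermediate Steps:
p = 148 (p = 37*(3 + 1) = 37*4 = 148)
1/(a(3)*p - 63) = 1/(-3*148 - 63) = 1/(-444 - 63) = 1/(-507) = -1/507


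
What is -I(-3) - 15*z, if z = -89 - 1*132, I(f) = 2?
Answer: 3313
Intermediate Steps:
z = -221 (z = -89 - 132 = -221)
-I(-3) - 15*z = -1*2 - 15*(-221) = -2 + 3315 = 3313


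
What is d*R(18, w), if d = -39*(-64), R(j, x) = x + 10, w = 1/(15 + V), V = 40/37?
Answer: 14943552/595 ≈ 25115.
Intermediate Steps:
V = 40/37 (V = 40*(1/37) = 40/37 ≈ 1.0811)
w = 37/595 (w = 1/(15 + 40/37) = 1/(595/37) = 37/595 ≈ 0.062185)
R(j, x) = 10 + x
d = 2496
d*R(18, w) = 2496*(10 + 37/595) = 2496*(5987/595) = 14943552/595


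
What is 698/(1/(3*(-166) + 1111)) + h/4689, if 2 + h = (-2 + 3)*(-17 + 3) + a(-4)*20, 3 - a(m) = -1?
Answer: 2006301250/4689 ≈ 4.2787e+5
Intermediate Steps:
a(m) = 4 (a(m) = 3 - 1*(-1) = 3 + 1 = 4)
h = 64 (h = -2 + ((-2 + 3)*(-17 + 3) + 4*20) = -2 + (1*(-14) + 80) = -2 + (-14 + 80) = -2 + 66 = 64)
698/(1/(3*(-166) + 1111)) + h/4689 = 698/(1/(3*(-166) + 1111)) + 64/4689 = 698/(1/(-498 + 1111)) + 64*(1/4689) = 698/(1/613) + 64/4689 = 698*613 + 64/4689 = 427874 + 64/4689 = 2006301250/4689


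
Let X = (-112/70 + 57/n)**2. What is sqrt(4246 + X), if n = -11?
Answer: sqrt(12983279)/55 ≈ 65.513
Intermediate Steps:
X = 139129/3025 (X = (-112/70 + 57/(-11))**2 = (-112*1/70 + 57*(-1/11))**2 = (-8/5 - 57/11)**2 = (-373/55)**2 = 139129/3025 ≈ 45.993)
sqrt(4246 + X) = sqrt(4246 + 139129/3025) = sqrt(12983279/3025) = sqrt(12983279)/55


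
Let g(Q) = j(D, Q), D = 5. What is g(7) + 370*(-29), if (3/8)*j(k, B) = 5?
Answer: -32150/3 ≈ -10717.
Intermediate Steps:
j(k, B) = 40/3 (j(k, B) = (8/3)*5 = 40/3)
g(Q) = 40/3
g(7) + 370*(-29) = 40/3 + 370*(-29) = 40/3 - 10730 = -32150/3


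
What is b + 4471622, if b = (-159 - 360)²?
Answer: 4740983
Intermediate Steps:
b = 269361 (b = (-519)² = 269361)
b + 4471622 = 269361 + 4471622 = 4740983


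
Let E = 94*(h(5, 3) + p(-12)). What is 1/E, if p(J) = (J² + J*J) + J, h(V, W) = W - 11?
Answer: 1/25192 ≈ 3.9695e-5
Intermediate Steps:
h(V, W) = -11 + W
p(J) = J + 2*J² (p(J) = (J² + J²) + J = 2*J² + J = J + 2*J²)
E = 25192 (E = 94*((-11 + 3) - 12*(1 + 2*(-12))) = 94*(-8 - 12*(1 - 24)) = 94*(-8 - 12*(-23)) = 94*(-8 + 276) = 94*268 = 25192)
1/E = 1/25192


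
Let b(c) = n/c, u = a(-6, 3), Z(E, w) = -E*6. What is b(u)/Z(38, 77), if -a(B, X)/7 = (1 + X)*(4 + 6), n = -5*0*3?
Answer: 0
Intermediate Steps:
n = 0 (n = 0*3 = 0)
Z(E, w) = -6*E
a(B, X) = -70 - 70*X (a(B, X) = -7*(1 + X)*(4 + 6) = -7*(1 + X)*10 = -7*(10 + 10*X) = -70 - 70*X)
u = -280 (u = -70 - 70*3 = -70 - 210 = -280)
b(c) = 0 (b(c) = 0/c = 0)
b(u)/Z(38, 77) = 0/((-6*38)) = 0/(-228) = 0*(-1/228) = 0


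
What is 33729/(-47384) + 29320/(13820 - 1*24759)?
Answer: -1758260411/518333576 ≈ -3.3921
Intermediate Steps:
33729/(-47384) + 29320/(13820 - 1*24759) = 33729*(-1/47384) + 29320/(13820 - 24759) = -33729/47384 + 29320/(-10939) = -33729/47384 + 29320*(-1/10939) = -33729/47384 - 29320/10939 = -1758260411/518333576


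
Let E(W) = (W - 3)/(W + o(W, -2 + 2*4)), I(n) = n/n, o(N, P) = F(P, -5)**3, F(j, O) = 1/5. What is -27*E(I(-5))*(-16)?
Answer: -6000/7 ≈ -857.14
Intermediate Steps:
F(j, O) = 1/5
o(N, P) = 1/125 (o(N, P) = (1/5)**3 = 1/125)
I(n) = 1
E(W) = (-3 + W)/(1/125 + W) (E(W) = (W - 3)/(W + 1/125) = (-3 + W)/(1/125 + W))
-27*E(I(-5))*(-16) = -3375*(-3 + 1)/(1 + 125*1)*(-16) = -3375*(-2)/(1 + 125)*(-16) = -3375*(-2)/126*(-16) = -27*(-125/63)*(-16) = (375/7)*(-16) = -6000/7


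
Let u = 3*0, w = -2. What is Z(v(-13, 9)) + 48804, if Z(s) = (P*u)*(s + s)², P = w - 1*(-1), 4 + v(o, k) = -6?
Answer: 48804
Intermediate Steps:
u = 0
v(o, k) = -10 (v(o, k) = -4 - 6 = -10)
P = -1 (P = -2 - 1*(-1) = -2 + 1 = -1)
Z(s) = 0 (Z(s) = (-1*0)*(s + s)² = 0*(2*s)² = 0*(4*s²) = 0)
Z(v(-13, 9)) + 48804 = 0 + 48804 = 48804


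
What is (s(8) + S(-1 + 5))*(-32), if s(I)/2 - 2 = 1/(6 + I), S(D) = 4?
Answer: -1824/7 ≈ -260.57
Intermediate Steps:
s(I) = 4 + 2/(6 + I)
(s(8) + S(-1 + 5))*(-32) = (2*(13 + 2*8)/(6 + 8) + 4)*(-32) = (2*(13 + 16)/14 + 4)*(-32) = (2*(1/14)*29 + 4)*(-32) = (29/7 + 4)*(-32) = (57/7)*(-32) = -1824/7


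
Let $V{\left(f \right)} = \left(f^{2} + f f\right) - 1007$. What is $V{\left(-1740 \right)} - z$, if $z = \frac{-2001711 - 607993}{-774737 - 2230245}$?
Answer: $\frac{9096369189911}{1502491} \approx 6.0542 \cdot 10^{6}$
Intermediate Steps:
$V{\left(f \right)} = -1007 + 2 f^{2}$ ($V{\left(f \right)} = \left(f^{2} + f^{2}\right) - 1007 = 2 f^{2} - 1007 = -1007 + 2 f^{2}$)
$z = \frac{1304852}{1502491}$ ($z = - \frac{2609704}{-3004982} = \left(-2609704\right) \left(- \frac{1}{3004982}\right) = \frac{1304852}{1502491} \approx 0.86846$)
$V{\left(-1740 \right)} - z = \left(-1007 + 2 \left(-1740\right)^{2}\right) - \frac{1304852}{1502491} = \left(-1007 + 2 \cdot 3027600\right) - \frac{1304852}{1502491} = \left(-1007 + 6055200\right) - \frac{1304852}{1502491} = 6054193 - \frac{1304852}{1502491} = \frac{9096369189911}{1502491}$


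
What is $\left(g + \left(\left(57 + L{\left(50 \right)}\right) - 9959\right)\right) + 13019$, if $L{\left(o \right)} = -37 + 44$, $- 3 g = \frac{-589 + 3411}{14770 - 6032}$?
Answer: $\frac{2408521}{771} \approx 3123.9$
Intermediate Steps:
$g = - \frac{83}{771}$ ($g = - \frac{\left(-589 + 3411\right) \frac{1}{14770 - 6032}}{3} = - \frac{2822 \cdot \frac{1}{8738}}{3} = \left(- \frac{1}{3}\right) \frac{83}{257} = - \frac{83}{771} \approx -0.10765$)
$L{\left(o \right)} = 7$
$\left(g + \left(\left(57 + L{\left(50 \right)}\right) - 9959\right)\right) + 13019 = \left(- \frac{83}{771} + \left(\left(57 + 7\right) - 9959\right)\right) + 13019 = \left(- \frac{83}{771} + \left(64 - 9959\right)\right) + 13019 = \left(- \frac{83}{771} - 9895\right) + 13019 = - \frac{7629128}{771} + 13019 = \frac{2408521}{771}$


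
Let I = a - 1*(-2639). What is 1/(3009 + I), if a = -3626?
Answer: 1/2022 ≈ 0.00049456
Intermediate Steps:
I = -987 (I = -3626 - 1*(-2639) = -3626 + 2639 = -987)
1/(3009 + I) = 1/(3009 - 987) = 1/2022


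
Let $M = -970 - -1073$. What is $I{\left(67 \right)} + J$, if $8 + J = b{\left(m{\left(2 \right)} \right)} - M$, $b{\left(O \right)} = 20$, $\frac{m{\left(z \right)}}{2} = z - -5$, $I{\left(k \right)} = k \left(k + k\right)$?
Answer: $8887$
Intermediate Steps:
$I{\left(k \right)} = 2 k^{2}$ ($I{\left(k \right)} = k 2 k = 2 k^{2}$)
$M = 103$ ($M = -970 + 1073 = 103$)
$m{\left(z \right)} = 10 + 2 z$ ($m{\left(z \right)} = 2 \left(z - -5\right) = 2 \left(z + 5\right) = 2 \left(5 + z\right) = 10 + 2 z$)
$J = -91$ ($J = -8 + \left(20 - 103\right) = -8 - 83 = -91$)
$I{\left(67 \right)} + J = 2 \cdot 67^{2} - 91 = 2 \cdot 4489 - 91 = 8978 - 91 = 8887$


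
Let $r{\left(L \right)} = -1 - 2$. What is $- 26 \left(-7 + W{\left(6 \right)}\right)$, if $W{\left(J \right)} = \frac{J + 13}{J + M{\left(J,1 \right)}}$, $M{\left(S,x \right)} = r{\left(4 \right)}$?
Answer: $\frac{52}{3} \approx 17.333$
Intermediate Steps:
$r{\left(L \right)} = -3$
$M{\left(S,x \right)} = -3$
$W{\left(J \right)} = \frac{13 + J}{-3 + J}$ ($W{\left(J \right)} = \frac{J + 13}{J - 3} = \frac{13 + J}{-3 + J}$)
$- 26 \left(-7 + W{\left(6 \right)}\right) = - 26 \left(-7 + \frac{13 + 6}{-3 + 6}\right) = - 26 \left(-7 + \frac{1}{3} \cdot 19\right) = - 26 \left(-7 + \frac{19}{3}\right) = \left(-26\right) \left(- \frac{2}{3}\right) = \frac{52}{3}$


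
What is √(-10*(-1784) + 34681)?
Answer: √52521 ≈ 229.17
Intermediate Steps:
√(-10*(-1784) + 34681) = √(17840 + 34681) = √52521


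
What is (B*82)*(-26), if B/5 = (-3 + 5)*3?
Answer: -63960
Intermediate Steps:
B = 30 (B = 5*((-3 + 5)*3) = 5*(2*3) = 5*6 = 30)
(B*82)*(-26) = (30*82)*(-26) = 2460*(-26) = -63960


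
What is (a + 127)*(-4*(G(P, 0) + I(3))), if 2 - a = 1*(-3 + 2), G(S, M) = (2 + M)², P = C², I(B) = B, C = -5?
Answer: -3640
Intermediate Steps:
P = 25 (P = (-5)² = 25)
a = 3 (a = 2 - (-3 + 2) = 2 - (-1) = 2 - 1*(-1) = 2 + 1 = 3)
(a + 127)*(-4*(G(P, 0) + I(3))) = (3 + 127)*(-4*((2 + 0)² + 3)) = 130*(-4*(2² + 3)) = 130*(-4*(4 + 3)) = 130*(-4*7) = 130*(-28) = -3640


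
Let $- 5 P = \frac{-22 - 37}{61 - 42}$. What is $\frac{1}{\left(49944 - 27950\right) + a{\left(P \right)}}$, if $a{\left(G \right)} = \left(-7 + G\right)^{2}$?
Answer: $\frac{9025}{198863086} \approx 4.5383 \cdot 10^{-5}$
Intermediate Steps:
$P = \frac{59}{95}$ ($P = - \frac{\left(-22 - 37\right) \frac{1}{61 - 42}}{5} = - \frac{\left(-59\right) \frac{1}{19}}{5} = \left(- \frac{1}{5}\right) \left(- \frac{59}{19}\right) = \frac{59}{95} \approx 0.62105$)
$\frac{1}{\left(49944 - 27950\right) + a{\left(P \right)}} = \frac{1}{\left(49944 - 27950\right) + \left(-7 + \frac{59}{95}\right)^{2}} = \frac{1}{21994 + \left(- \frac{606}{95}\right)^{2}} = \frac{1}{21994 + \frac{367236}{9025}} = \frac{1}{\frac{198863086}{9025}} = \frac{9025}{198863086}$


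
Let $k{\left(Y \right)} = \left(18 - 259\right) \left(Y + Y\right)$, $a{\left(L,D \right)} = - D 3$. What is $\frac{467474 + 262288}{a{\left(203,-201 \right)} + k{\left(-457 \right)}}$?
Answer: $\frac{729762}{220877} \approx 3.3039$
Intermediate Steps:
$a{\left(L,D \right)} = - 3 D$
$k{\left(Y \right)} = - 482 Y$ ($k{\left(Y \right)} = - 241 \cdot 2 Y = - 482 Y$)
$\frac{467474 + 262288}{a{\left(203,-201 \right)} + k{\left(-457 \right)}} = \frac{467474 + 262288}{\left(-3\right) \left(-201\right) - -220274} = \frac{729762}{603 + 220274} = \frac{729762}{220877}$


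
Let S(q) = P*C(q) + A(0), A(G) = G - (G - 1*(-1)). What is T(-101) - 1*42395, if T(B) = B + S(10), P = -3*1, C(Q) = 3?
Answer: -42506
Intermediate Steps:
A(G) = -1 (A(G) = G - (G + 1) = G - (1 + G) = G + (-1 - G) = -1)
P = -3
S(q) = -10 (S(q) = -3*3 - 1 = -9 - 1 = -10)
T(B) = -10 + B (T(B) = B - 10 = -10 + B)
T(-101) - 1*42395 = (-10 - 101) - 1*42395 = -111 - 42395 = -42506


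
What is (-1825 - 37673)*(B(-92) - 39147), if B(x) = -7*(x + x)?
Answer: 1495354782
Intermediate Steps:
B(x) = -14*x
(-1825 - 37673)*(B(-92) - 39147) = (-1825 - 37673)*(-14*(-92) - 39147) = -39498*(1288 - 39147) = -39498*(-37859) = 1495354782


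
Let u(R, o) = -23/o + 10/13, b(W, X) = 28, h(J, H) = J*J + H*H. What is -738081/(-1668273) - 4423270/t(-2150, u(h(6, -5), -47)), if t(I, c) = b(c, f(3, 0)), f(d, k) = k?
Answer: -1229866874407/7785274 ≈ -1.5797e+5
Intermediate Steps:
h(J, H) = H² + J² (h(J, H) = J² + H² = H² + J²)
u(R, o) = 10/13 - 23/o (u(R, o) = -23/o + 10*(1/13) = -23/o + 10/13 = 10/13 - 23/o)
t(I, c) = 28
-738081/(-1668273) - 4423270/t(-2150, u(h(6, -5), -47)) = -738081/(-1668273) - 4423270/28 = -738081*(-1/1668273) - 4423270*1/28 = 246027/556091 - 2211635/14 = -1229866874407/7785274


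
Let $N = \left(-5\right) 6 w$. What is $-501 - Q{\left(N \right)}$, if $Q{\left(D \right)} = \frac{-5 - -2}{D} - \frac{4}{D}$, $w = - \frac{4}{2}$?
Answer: $- \frac{30053}{60} \approx -500.88$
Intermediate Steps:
$w = -2$ ($w = \left(-4\right) \frac{1}{2} = -2$)
$N = 60$ ($N = \left(-5\right) 6 \left(-2\right) = \left(-30\right) \left(-2\right) = 60$)
$Q{\left(D \right)} = - \frac{7}{D}$ ($Q{\left(D \right)} = \frac{-5 + 2}{D} - \frac{4}{D} = - \frac{3}{D} - \frac{4}{D} = - \frac{7}{D}$)
$-501 - Q{\left(N \right)} = -501 - - \frac{7}{60} = -501 + \frac{7}{60} = - \frac{30053}{60}$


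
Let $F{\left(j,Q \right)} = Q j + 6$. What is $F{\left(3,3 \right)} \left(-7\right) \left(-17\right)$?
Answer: $1785$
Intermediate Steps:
$F{\left(j,Q \right)} = 6 + Q j$
$F{\left(3,3 \right)} \left(-7\right) \left(-17\right) = \left(6 + 3 \cdot 3\right) \left(-7\right) \left(-17\right) = \left(6 + 9\right) \left(-7\right) \left(-17\right) = 15 \left(-7\right) \left(-17\right) = \left(-105\right) \left(-17\right) = 1785$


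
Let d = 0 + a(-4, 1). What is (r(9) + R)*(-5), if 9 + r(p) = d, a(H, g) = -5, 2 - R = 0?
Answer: 60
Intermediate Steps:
R = 2 (R = 2 - 1*0 = 2 + 0 = 2)
d = -5 (d = 0 - 5 = -5)
r(p) = -14 (r(p) = -9 - 5 = -14)
(r(9) + R)*(-5) = (-14 + 2)*(-5) = -12*(-5) = 60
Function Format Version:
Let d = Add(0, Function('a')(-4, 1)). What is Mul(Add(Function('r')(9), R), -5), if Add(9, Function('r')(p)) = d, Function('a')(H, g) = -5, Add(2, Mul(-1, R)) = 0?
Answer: 60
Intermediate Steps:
R = 2 (R = Add(2, Mul(-1, 0)) = Add(2, 0) = 2)
d = -5 (d = Add(0, -5) = -5)
Function('r')(p) = -14 (Function('r')(p) = Add(-9, -5) = -14)
Mul(Add(Function('r')(9), R), -5) = Mul(Add(-14, 2), -5) = Mul(-12, -5) = 60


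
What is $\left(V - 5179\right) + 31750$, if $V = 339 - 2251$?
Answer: $24659$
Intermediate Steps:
$V = -1912$ ($V = 339 - 2251 = -1912$)
$\left(V - 5179\right) + 31750 = \left(-1912 - 5179\right) + 31750 = -7091 + 31750 = 24659$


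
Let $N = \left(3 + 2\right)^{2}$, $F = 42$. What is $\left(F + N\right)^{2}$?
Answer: $4489$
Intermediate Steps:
$N = 25$ ($N = 5^{2} = 25$)
$\left(F + N\right)^{2} = \left(42 + 25\right)^{2} = 67^{2} = 4489$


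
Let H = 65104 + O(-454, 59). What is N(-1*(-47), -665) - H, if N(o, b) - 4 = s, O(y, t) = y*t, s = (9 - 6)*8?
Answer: -38290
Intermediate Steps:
s = 24 (s = 3*8 = 24)
O(y, t) = t*y
N(o, b) = 28 (N(o, b) = 4 + 24 = 28)
H = 38318 (H = 65104 + 59*(-454) = 65104 - 26786 = 38318)
N(-1*(-47), -665) - H = 28 - 1*38318 = 28 - 38318 = -38290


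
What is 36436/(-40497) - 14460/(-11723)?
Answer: 158447392/474746331 ≈ 0.33375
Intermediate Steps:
36436/(-40497) - 14460/(-11723) = 36436*(-1/40497) - 14460*(-1/11723) = -36436/40497 + 14460/11723 = 158447392/474746331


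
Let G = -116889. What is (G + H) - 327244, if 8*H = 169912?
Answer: -422894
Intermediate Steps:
H = 21239 (H = (⅛)*169912 = 21239)
(G + H) - 327244 = (-116889 + 21239) - 327244 = -95650 - 327244 = -422894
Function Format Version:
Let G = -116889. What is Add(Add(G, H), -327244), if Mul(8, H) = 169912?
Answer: -422894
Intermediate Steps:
H = 21239 (H = Mul(Rational(1, 8), 169912) = 21239)
Add(Add(G, H), -327244) = Add(Add(-116889, 21239), -327244) = Add(-95650, -327244) = -422894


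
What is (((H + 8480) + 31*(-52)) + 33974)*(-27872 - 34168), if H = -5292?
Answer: -2205522000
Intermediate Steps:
(((H + 8480) + 31*(-52)) + 33974)*(-27872 - 34168) = (((-5292 + 8480) + 31*(-52)) + 33974)*(-27872 - 34168) = ((3188 - 1612) + 33974)*(-62040) = (1576 + 33974)*(-62040) = 35550*(-62040) = -2205522000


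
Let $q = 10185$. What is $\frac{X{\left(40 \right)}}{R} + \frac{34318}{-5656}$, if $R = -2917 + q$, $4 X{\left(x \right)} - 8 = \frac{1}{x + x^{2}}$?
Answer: $- \frac{204517767133}{33708402560} \approx -6.0673$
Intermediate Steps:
$X{\left(x \right)} = 2 + \frac{1}{4 \left(x + x^{2}\right)}$
$R = 7268$ ($R = -2917 + 10185 = 7268$)
$\frac{X{\left(40 \right)}}{R} + \frac{34318}{-5656} = \frac{\frac{1}{4} \cdot \frac{1}{40} \frac{1}{1 + 40} \left(1 + 8 \cdot 40 + 8 \cdot 40^{2}\right)}{7268} + \frac{34318}{-5656} = \frac{1}{4} \cdot \frac{1}{40} \cdot \frac{1}{41} \left(1 + 320 + 8 \cdot 1600\right) \frac{1}{7268} + 34318 \left(- \frac{1}{5656}\right) = \frac{1}{4} \cdot \frac{1}{40} \cdot \frac{1}{41} \left(1 + 320 + 12800\right) \frac{1}{7268} - \frac{17159}{2828} = \frac{1}{4} \cdot \frac{1}{40} \cdot \frac{1}{41} \cdot 13121 \cdot \frac{1}{7268} - \frac{17159}{2828} = \frac{13121}{6560} \cdot \frac{1}{7268} - \frac{17159}{2828} = \frac{13121}{47678080} - \frac{17159}{2828} = - \frac{204517767133}{33708402560}$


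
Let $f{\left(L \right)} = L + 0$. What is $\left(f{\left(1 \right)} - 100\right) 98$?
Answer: $-9702$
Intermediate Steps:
$f{\left(L \right)} = L$
$\left(f{\left(1 \right)} - 100\right) 98 = \left(1 - 100\right) 98 = \left(-99\right) 98 = -9702$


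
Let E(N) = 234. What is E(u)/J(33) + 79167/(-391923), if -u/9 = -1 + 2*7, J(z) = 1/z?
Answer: 1008783413/130641 ≈ 7721.8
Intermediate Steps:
u = -117 (u = -9*(-1 + 2*7) = -9*(-1 + 14) = -9*13 = -117)
E(u)/J(33) + 79167/(-391923) = 234/(1/33) + 79167/(-391923) = 234/(1/33) + 79167*(-1/391923) = 234*33 - 26389/130641 = 7722 - 26389/130641 = 1008783413/130641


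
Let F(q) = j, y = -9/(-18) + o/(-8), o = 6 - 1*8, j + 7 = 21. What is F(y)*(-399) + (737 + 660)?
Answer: -4189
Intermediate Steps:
j = 14 (j = -7 + 21 = 14)
o = -2 (o = 6 - 8 = -2)
y = 3/4 (y = -9/(-18) - 2/(-8) = -9*(-1/18) - 2*(-1/8) = 1/2 + 1/4 = 3/4 ≈ 0.75000)
F(q) = 14
F(y)*(-399) + (737 + 660) = 14*(-399) + (737 + 660) = -5586 + 1397 = -4189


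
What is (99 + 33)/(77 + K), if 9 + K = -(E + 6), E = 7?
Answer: 12/5 ≈ 2.4000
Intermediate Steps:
K = -22 (K = -9 - (7 + 6) = -9 - 1*13 = -9 - 13 = -22)
(99 + 33)/(77 + K) = (99 + 33)/(77 - 22) = 132/55 = (1/55)*132 = 12/5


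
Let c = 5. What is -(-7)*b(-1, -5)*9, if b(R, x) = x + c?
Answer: 0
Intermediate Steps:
b(R, x) = 5 + x (b(R, x) = x + 5 = 5 + x)
-(-7)*b(-1, -5)*9 = -(-7)*(5 - 5)*9 = -(-7)*0*9 = -1*0*9 = 0*9 = 0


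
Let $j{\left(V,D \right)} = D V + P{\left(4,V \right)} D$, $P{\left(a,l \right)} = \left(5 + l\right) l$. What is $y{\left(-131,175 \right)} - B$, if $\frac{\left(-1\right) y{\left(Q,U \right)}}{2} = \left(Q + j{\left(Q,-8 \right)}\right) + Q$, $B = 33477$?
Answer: $229047$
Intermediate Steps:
$P{\left(a,l \right)} = l \left(5 + l\right)$
$j{\left(V,D \right)} = D V + D V \left(5 + V\right)$ ($j{\left(V,D \right)} = D V + V \left(5 + V\right) D = D V + D V \left(5 + V\right)$)
$y{\left(Q,U \right)} = - 4 Q + 16 Q \left(6 + Q\right)$ ($y{\left(Q,U \right)} = - 2 \left(\left(Q - 8 Q \left(6 + Q\right)\right) + Q\right) = - 2 \left(2 Q - 8 Q \left(6 + Q\right)\right) = - 4 Q + 16 Q \left(6 + Q\right)$)
$y{\left(-131,175 \right)} - B = 4 \left(-131\right) \left(23 + 4 \left(-131\right)\right) - 33477 = 4 \left(-131\right) \left(23 - 524\right) - 33477 = 4 \left(-131\right) \left(-501\right) - 33477 = 262524 - 33477 = 229047$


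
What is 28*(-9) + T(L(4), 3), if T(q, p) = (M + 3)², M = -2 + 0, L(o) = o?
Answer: -251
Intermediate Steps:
M = -2
T(q, p) = 1 (T(q, p) = (-2 + 3)² = 1² = 1)
28*(-9) + T(L(4), 3) = 28*(-9) + 1 = -252 + 1 = -251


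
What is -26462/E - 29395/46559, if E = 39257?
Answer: -2386003773/1827766663 ≈ -1.3054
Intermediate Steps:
-26462/E - 29395/46559 = -26462/39257 - 29395/46559 = -2386003773/1827766663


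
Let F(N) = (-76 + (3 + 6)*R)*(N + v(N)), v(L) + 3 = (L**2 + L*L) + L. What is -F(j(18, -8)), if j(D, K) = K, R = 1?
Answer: 7303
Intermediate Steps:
v(L) = -3 + L + 2*L**2 (v(L) = -3 + ((L**2 + L*L) + L) = -3 + ((L**2 + L**2) + L) = -3 + (2*L**2 + L) = -3 + (L + 2*L**2) = -3 + L + 2*L**2)
F(N) = 201 - 134*N - 134*N**2 (F(N) = (-76 + (3 + 6)*1)*(N + (-3 + N + 2*N**2)) = (-76 + 9*1)*(-3 + 2*N + 2*N**2) = (-76 + 9)*(-3 + 2*N + 2*N**2) = -67*(-3 + 2*N + 2*N**2) = 201 - 134*N - 134*N**2)
-F(j(18, -8)) = -(201 - 134*(-8) - 134*(-8)**2) = -(201 + 1072 - 134*64) = -(201 + 1072 - 8576) = -1*(-7303) = 7303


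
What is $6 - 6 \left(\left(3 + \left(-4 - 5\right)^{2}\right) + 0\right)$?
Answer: $-498$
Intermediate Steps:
$6 - 6 \left(\left(3 + \left(-4 - 5\right)^{2}\right) + 0\right) = 6 - 6 \left(\left(3 + \left(-9\right)^{2}\right) + 0\right) = 6 - 6 \left(\left(3 + 81\right) + 0\right) = 6 - 6 \left(84 + 0\right) = 6 - 504 = -498$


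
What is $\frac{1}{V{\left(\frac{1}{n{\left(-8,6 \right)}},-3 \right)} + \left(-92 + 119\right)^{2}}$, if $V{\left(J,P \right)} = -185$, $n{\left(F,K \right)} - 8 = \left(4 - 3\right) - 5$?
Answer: $\frac{1}{544} \approx 0.0018382$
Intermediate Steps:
$n{\left(F,K \right)} = 4$ ($n{\left(F,K \right)} = 8 + \left(\left(4 - 3\right) - 5\right) = 8 + \left(1 - 5\right) = 8 - 4 = 4$)
$\frac{1}{V{\left(\frac{1}{n{\left(-8,6 \right)}},-3 \right)} + \left(-92 + 119\right)^{2}} = \frac{1}{-185 + \left(-92 + 119\right)^{2}} = \frac{1}{-185 + 27^{2}} = \frac{1}{-185 + 729} = \frac{1}{544}$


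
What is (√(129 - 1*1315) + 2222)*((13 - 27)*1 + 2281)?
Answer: 5037274 + 2267*I*√1186 ≈ 5.0373e+6 + 78072.0*I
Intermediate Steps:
(√(129 - 1*1315) + 2222)*((13 - 27)*1 + 2281) = (√(129 - 1315) + 2222)*(-14*1 + 2281) = (√(-1186) + 2222)*(-14 + 2281) = (I*√1186 + 2222)*2267 = (2222 + I*√1186)*2267 = 5037274 + 2267*I*√1186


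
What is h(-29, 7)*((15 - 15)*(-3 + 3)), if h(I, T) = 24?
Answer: 0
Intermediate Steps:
h(-29, 7)*((15 - 15)*(-3 + 3)) = 24*((15 - 15)*(-3 + 3)) = 24*(0*0) = 24*0 = 0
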